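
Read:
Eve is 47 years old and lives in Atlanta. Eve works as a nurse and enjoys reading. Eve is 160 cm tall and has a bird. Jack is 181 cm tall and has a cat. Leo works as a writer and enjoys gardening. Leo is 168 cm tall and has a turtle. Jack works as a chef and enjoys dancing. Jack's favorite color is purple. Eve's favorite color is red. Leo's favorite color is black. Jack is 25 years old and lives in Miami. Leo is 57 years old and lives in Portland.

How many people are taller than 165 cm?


Taller than 165: 2

2


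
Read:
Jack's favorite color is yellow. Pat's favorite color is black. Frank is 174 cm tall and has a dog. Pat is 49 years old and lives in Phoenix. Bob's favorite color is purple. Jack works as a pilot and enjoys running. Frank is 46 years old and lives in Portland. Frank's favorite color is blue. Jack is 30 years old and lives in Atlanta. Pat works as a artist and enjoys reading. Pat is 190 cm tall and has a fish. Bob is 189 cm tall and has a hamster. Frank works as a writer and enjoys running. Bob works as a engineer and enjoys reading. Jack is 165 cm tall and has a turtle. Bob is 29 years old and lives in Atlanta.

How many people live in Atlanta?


Count in Atlanta: 2

2


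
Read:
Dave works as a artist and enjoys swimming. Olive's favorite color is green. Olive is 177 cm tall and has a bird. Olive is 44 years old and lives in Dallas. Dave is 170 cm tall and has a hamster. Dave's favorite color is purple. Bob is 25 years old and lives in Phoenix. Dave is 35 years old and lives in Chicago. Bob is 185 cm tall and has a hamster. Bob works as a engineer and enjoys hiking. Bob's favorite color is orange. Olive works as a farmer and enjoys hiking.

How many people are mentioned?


People: Dave, Bob, Olive. Count = 3

3


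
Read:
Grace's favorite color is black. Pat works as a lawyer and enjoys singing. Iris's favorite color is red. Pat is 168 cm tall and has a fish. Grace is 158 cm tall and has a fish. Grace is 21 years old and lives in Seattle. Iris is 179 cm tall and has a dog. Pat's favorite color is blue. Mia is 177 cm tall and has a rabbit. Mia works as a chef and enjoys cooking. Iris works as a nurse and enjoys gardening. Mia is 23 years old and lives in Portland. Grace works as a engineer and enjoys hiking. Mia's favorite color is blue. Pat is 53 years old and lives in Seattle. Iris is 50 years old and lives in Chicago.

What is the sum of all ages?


21+50+53+23 = 147

147


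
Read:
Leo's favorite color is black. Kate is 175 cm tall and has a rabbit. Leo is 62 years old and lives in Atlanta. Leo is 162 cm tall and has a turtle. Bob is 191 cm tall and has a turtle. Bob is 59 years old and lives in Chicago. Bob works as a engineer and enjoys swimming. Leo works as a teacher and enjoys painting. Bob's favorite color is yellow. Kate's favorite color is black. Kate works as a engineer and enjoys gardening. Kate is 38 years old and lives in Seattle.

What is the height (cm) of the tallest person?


Tallest: Bob at 191 cm

191


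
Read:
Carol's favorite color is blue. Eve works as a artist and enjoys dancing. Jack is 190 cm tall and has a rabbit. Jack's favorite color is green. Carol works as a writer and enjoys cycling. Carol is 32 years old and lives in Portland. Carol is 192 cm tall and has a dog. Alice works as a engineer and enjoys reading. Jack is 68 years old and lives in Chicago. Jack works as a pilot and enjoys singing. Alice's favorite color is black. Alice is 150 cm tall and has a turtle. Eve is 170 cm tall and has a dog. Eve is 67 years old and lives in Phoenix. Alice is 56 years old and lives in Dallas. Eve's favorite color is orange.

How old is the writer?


The writer is Carol, age 32

32


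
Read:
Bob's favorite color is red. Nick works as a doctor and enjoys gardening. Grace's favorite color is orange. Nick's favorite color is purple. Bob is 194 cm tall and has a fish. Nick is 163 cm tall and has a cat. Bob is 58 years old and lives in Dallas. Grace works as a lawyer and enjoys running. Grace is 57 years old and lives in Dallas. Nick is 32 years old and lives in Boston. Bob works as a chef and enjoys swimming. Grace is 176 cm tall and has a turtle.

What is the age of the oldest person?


Oldest: Bob at 58

58


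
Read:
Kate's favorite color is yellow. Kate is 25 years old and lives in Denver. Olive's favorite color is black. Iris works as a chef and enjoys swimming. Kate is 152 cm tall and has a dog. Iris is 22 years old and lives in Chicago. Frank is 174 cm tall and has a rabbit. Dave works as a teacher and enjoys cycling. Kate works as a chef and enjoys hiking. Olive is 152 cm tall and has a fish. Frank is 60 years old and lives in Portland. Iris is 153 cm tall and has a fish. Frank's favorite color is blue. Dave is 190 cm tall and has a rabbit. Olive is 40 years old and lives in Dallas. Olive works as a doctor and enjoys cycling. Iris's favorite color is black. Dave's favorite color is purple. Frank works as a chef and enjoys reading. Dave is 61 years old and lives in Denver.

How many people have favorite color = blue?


Count: 1

1


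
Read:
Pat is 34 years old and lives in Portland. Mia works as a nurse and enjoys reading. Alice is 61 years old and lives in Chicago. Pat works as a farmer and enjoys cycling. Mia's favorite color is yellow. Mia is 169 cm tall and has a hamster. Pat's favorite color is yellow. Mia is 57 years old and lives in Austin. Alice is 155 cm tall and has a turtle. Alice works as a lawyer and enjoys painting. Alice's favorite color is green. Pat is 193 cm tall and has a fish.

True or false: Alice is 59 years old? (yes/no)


Alice is actually 61. no

no


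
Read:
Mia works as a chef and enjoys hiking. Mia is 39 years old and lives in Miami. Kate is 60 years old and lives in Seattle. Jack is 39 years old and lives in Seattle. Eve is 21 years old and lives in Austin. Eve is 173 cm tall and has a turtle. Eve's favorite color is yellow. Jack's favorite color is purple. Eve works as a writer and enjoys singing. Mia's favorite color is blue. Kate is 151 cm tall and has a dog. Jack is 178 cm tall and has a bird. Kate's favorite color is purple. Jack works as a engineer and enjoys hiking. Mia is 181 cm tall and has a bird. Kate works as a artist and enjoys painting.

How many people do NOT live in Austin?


Not in Austin: 3

3


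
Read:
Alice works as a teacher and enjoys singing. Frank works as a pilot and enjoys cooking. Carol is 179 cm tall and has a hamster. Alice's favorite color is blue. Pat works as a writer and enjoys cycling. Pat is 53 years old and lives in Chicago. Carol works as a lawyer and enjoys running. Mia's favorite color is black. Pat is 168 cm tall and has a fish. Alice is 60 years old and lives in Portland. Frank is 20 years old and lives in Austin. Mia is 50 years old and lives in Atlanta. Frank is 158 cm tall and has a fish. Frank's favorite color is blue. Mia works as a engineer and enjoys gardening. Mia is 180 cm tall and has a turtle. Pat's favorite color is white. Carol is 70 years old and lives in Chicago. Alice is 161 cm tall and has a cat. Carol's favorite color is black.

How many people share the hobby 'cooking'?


Count: 1

1


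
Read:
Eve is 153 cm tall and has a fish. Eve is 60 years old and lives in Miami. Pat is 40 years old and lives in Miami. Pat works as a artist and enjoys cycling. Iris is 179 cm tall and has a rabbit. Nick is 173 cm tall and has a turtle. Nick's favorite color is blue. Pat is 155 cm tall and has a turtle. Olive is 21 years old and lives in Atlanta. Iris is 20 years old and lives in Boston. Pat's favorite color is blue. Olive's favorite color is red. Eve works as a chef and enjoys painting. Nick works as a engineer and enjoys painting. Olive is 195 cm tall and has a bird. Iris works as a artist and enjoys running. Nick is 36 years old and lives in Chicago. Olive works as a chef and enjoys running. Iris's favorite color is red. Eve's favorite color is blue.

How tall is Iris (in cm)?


Iris is 179 cm tall

179


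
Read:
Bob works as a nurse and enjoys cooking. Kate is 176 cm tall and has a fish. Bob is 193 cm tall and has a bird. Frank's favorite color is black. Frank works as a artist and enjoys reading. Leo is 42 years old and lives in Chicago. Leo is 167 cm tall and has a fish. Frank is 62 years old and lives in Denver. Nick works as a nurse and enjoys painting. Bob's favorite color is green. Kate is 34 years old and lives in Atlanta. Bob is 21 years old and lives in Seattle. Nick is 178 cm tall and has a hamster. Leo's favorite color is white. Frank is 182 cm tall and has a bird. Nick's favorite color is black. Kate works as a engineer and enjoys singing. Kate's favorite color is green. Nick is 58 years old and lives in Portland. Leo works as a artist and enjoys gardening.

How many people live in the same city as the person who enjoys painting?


Person with hobby painting is Nick, city Portland. Count = 1

1


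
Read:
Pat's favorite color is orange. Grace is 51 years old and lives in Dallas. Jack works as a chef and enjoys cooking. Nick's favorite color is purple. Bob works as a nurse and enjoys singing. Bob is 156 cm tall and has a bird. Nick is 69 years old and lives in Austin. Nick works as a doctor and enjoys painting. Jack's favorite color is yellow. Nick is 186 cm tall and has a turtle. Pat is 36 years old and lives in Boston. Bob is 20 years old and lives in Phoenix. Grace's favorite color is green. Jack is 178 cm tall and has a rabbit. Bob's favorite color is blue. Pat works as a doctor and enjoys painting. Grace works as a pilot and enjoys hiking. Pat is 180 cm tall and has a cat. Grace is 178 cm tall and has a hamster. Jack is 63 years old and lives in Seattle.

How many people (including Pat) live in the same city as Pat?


Pat lives in Boston. Count = 1

1


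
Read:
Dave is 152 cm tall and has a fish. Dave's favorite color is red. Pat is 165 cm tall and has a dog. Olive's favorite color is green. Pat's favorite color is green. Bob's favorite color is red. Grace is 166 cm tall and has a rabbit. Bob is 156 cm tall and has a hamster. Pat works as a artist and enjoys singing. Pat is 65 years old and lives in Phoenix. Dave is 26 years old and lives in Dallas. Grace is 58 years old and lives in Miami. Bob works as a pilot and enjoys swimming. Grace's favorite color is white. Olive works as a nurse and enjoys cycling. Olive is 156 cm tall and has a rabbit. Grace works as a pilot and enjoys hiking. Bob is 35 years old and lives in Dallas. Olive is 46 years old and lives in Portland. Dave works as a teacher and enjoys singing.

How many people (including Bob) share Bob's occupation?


Bob is a pilot. Count = 2

2


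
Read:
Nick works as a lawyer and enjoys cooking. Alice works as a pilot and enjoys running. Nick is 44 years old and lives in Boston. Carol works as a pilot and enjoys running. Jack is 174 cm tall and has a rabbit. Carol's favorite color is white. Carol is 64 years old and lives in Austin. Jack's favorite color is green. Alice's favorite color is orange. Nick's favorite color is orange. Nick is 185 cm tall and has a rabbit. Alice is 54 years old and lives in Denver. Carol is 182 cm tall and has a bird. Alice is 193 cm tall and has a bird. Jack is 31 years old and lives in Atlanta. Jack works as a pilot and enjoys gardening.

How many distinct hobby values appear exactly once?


Unique hobby values: 2

2


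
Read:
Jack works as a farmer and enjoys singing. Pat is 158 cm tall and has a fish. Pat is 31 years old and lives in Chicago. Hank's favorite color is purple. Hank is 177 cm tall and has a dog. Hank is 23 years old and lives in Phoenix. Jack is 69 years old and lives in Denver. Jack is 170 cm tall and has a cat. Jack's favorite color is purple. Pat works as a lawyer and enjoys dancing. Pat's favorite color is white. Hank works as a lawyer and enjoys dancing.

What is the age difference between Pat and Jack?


|31 - 69| = 38

38


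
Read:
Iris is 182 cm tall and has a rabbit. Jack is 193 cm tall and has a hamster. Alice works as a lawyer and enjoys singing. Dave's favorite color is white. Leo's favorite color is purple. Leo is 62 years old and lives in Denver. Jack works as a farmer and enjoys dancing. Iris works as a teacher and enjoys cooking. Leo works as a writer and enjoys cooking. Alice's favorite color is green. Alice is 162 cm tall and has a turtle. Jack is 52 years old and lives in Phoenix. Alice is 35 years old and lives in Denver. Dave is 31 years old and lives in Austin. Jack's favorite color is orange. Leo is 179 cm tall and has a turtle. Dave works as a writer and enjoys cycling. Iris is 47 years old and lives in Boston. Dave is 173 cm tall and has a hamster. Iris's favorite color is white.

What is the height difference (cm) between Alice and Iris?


|162 - 182| = 20

20


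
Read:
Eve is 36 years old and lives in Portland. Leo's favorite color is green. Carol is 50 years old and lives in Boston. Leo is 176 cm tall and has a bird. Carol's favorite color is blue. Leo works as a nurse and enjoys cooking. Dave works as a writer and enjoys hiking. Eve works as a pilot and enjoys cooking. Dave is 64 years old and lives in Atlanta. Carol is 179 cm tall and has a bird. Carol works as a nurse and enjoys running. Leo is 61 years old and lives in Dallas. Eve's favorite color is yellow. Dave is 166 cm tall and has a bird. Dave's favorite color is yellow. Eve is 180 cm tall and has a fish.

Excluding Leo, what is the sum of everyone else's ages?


Sum (excluding Leo): 150

150


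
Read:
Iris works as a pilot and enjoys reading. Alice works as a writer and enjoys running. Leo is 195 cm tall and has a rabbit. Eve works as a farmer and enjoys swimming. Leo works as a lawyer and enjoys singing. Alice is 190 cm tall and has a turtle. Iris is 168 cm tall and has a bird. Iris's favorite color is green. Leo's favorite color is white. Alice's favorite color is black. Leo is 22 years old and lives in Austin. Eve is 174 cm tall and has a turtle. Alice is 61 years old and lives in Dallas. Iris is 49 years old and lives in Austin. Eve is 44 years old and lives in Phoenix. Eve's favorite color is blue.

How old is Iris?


Iris is 49 years old

49


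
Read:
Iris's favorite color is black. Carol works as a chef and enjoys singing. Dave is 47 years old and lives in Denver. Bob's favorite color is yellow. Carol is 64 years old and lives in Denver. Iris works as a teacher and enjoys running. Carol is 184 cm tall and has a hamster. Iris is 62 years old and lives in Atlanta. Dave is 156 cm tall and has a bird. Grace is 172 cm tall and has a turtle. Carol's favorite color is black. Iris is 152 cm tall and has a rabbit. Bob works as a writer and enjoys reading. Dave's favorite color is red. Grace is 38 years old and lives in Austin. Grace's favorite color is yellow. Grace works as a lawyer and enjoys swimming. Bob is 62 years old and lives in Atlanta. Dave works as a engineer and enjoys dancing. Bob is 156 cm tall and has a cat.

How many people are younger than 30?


Filter: 0

0


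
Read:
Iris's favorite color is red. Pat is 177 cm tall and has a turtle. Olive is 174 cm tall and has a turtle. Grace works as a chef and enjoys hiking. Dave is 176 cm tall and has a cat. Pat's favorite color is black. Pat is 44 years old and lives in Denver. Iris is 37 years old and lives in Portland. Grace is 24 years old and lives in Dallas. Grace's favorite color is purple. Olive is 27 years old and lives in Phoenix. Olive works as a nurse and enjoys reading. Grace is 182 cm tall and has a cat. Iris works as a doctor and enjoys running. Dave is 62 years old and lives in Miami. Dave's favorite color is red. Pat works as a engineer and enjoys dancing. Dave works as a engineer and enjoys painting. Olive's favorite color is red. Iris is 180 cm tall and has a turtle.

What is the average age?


Sum=194, n=5, avg=38.8

38.8


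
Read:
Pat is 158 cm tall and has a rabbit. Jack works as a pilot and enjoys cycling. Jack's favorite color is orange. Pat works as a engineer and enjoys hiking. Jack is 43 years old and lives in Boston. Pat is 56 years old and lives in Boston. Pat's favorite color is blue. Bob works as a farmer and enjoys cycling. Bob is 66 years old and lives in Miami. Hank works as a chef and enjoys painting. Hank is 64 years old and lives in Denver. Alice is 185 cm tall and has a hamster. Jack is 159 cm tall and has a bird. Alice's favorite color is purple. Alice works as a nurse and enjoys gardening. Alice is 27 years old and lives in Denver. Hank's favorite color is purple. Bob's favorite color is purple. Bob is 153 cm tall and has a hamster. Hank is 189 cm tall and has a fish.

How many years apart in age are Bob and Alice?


66 vs 27, diff = 39

39


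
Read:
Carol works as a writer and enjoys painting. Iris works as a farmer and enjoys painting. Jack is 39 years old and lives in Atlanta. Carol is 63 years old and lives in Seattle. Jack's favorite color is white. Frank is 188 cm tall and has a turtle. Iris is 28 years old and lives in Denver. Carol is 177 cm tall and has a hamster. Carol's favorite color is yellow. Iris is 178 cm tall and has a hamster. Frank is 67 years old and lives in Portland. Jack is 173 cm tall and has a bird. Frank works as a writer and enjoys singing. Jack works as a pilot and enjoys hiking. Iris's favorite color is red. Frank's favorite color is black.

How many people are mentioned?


People: Carol, Iris, Frank, Jack. Count = 4

4


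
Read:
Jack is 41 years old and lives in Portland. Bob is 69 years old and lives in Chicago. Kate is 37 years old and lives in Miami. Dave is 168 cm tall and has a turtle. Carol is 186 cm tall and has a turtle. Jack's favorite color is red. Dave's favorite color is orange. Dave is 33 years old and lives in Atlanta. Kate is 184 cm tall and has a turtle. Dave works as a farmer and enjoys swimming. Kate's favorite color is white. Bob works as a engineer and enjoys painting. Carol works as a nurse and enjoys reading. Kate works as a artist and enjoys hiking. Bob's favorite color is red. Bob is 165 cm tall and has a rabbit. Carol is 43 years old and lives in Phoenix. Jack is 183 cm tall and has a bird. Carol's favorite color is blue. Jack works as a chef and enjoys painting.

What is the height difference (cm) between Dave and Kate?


|168 - 184| = 16

16


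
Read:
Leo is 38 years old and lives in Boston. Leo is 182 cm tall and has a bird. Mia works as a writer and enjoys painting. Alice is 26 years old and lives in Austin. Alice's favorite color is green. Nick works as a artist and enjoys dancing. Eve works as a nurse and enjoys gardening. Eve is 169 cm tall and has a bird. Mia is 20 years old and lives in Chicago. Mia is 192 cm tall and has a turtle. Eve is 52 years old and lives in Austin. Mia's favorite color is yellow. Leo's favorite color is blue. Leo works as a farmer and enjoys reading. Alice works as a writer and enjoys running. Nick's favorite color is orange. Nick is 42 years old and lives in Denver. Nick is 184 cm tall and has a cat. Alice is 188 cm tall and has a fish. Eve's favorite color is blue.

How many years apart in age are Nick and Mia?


42 vs 20, diff = 22

22


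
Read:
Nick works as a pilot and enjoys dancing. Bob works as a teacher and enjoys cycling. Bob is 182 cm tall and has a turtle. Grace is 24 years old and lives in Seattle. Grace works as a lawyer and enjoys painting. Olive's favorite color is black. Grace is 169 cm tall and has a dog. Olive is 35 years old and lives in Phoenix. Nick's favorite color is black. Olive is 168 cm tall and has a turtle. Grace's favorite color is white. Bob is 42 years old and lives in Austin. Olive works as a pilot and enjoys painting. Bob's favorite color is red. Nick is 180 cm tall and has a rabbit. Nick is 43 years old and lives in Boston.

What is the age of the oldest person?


Oldest: Nick at 43

43


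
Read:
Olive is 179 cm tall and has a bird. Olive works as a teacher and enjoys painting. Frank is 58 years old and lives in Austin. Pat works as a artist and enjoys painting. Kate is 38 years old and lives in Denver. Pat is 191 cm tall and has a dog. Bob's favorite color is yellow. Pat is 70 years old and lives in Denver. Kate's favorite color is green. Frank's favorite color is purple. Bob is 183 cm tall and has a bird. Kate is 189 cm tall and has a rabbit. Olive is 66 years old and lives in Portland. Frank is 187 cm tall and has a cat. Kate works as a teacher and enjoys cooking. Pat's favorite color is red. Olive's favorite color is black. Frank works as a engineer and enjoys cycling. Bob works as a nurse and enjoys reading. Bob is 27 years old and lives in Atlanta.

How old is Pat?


Pat is 70 years old

70


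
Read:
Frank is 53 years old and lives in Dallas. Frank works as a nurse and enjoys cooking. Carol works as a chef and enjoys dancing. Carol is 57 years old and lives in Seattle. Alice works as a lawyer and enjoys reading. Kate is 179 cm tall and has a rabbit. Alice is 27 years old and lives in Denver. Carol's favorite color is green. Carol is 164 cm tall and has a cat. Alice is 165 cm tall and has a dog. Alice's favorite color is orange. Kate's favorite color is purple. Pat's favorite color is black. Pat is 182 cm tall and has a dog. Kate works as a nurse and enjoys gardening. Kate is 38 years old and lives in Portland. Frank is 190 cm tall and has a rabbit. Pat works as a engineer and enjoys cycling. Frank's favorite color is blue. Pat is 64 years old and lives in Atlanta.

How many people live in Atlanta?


Count in Atlanta: 1

1


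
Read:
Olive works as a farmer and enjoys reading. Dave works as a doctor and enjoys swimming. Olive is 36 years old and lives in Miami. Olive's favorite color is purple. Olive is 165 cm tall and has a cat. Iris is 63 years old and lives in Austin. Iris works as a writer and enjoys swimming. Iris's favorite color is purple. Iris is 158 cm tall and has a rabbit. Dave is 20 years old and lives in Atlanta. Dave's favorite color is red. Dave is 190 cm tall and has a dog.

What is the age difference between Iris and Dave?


|63 - 20| = 43

43


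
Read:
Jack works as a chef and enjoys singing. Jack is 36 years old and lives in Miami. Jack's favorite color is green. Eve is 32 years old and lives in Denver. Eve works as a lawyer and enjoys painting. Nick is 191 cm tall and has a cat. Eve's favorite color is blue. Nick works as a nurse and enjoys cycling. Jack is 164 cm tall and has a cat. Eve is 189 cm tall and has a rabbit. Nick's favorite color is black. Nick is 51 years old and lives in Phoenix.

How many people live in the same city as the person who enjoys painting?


Person with hobby painting is Eve, city Denver. Count = 1

1


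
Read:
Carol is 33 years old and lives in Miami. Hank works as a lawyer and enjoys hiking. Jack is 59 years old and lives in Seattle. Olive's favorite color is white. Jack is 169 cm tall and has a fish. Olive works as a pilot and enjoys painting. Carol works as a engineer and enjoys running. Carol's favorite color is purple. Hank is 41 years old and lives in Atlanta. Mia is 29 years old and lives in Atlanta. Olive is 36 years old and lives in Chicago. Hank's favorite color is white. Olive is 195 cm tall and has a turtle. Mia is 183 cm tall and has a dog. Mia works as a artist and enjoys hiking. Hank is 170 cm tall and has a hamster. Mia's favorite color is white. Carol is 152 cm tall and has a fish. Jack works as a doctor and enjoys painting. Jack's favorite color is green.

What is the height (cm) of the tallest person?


Tallest: Olive at 195 cm

195


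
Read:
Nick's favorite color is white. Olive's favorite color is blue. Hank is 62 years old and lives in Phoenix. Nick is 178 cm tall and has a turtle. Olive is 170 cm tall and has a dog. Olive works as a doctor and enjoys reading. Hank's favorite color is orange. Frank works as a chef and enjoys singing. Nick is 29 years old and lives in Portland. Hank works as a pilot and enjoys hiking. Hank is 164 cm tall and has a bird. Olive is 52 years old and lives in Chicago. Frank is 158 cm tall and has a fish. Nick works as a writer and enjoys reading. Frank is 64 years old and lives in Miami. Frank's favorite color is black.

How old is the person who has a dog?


Person with dog is Olive, age 52

52


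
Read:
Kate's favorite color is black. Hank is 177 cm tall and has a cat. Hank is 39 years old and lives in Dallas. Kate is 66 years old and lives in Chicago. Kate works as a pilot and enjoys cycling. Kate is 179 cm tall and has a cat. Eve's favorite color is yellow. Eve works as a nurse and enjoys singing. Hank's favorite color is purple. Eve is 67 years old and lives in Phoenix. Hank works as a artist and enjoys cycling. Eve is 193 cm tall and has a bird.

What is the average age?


Sum=172, n=3, avg=57.33

57.33


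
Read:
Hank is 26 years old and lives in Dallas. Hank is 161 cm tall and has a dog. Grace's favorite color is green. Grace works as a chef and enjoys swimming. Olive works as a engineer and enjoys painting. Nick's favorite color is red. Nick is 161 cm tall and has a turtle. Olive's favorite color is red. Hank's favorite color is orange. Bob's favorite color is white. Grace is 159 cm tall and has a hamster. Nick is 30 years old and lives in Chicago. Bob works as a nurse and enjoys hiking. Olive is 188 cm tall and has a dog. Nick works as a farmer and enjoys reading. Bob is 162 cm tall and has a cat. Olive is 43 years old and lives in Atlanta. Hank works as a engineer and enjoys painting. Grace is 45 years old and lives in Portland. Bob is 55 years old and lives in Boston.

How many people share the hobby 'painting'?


Count: 2

2


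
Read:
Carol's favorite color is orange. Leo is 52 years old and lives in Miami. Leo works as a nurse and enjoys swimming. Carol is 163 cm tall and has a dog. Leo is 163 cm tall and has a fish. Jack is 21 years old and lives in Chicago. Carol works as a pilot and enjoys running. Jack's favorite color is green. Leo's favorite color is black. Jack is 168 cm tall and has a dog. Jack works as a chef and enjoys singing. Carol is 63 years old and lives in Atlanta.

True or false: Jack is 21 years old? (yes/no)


Jack is actually 21. yes

yes


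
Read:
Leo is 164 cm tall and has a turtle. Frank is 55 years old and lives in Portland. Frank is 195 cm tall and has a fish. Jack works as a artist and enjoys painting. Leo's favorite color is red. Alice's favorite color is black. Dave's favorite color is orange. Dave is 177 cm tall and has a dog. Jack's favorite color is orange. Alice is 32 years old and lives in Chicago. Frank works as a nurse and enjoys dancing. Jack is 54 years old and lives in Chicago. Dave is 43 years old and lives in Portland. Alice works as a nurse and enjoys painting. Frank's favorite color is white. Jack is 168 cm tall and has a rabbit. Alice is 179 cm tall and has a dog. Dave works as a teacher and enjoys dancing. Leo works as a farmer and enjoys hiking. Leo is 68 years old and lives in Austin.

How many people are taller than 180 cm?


Taller than 180: 1

1


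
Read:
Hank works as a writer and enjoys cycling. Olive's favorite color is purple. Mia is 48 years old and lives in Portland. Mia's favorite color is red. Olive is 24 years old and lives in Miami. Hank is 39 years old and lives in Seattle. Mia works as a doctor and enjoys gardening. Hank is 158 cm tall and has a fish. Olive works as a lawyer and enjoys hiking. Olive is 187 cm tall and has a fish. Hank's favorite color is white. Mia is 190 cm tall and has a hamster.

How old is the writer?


The writer is Hank, age 39

39


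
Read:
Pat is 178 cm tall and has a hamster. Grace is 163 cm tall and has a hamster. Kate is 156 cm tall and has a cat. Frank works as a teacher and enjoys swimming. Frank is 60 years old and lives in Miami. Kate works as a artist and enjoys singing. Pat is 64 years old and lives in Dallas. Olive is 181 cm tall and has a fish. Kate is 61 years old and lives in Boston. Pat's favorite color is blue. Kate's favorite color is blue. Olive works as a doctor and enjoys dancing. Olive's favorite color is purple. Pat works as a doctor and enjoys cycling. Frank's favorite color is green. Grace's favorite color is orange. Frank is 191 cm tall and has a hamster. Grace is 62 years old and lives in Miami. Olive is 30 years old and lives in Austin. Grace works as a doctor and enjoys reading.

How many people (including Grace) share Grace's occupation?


Grace is a doctor. Count = 3

3


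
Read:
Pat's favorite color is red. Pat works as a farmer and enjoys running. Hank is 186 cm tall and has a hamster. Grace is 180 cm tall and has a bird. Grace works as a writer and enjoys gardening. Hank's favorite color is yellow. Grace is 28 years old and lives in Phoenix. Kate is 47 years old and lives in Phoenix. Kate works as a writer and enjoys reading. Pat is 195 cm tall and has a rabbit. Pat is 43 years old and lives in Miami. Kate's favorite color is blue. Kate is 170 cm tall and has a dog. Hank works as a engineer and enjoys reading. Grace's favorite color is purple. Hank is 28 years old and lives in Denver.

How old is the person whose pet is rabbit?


Person with pet=rabbit is Pat, age 43

43


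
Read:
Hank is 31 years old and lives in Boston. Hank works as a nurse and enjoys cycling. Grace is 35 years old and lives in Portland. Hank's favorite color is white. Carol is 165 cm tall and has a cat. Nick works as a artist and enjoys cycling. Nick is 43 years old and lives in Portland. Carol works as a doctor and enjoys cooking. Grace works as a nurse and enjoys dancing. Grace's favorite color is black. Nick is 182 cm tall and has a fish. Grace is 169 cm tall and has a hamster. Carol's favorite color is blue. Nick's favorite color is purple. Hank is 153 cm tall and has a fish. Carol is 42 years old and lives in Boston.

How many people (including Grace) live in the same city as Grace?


Grace lives in Portland. Count = 2

2


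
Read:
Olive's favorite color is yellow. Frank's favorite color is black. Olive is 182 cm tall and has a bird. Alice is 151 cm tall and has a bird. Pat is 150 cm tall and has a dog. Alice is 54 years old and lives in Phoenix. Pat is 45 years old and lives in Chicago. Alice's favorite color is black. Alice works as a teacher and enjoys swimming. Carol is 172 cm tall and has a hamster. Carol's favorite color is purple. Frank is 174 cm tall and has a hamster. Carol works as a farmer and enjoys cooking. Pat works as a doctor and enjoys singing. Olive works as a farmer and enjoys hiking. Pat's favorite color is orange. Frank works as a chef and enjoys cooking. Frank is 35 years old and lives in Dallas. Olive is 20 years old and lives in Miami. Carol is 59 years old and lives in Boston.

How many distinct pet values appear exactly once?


Unique pet values: 1

1


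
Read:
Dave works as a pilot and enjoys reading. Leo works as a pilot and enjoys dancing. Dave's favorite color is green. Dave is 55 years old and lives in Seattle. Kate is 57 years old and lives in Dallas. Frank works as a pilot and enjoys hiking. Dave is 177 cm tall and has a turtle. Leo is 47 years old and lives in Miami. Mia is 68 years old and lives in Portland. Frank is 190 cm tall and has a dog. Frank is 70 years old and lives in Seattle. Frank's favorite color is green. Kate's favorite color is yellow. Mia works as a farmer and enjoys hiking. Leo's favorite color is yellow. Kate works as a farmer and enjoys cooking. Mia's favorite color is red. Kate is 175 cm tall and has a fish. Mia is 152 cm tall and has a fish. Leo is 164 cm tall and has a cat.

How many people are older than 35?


Filter: 5

5


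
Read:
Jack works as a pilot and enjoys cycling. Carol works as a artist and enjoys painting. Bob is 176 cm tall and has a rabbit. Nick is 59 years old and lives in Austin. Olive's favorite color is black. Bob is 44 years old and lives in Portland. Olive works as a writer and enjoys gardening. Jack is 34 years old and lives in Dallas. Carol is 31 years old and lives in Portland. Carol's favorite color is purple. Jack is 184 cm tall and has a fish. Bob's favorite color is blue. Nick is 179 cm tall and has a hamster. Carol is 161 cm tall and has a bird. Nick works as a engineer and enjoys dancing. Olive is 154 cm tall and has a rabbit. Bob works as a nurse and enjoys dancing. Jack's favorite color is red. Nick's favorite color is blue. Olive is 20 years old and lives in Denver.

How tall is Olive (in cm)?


Olive is 154 cm tall

154


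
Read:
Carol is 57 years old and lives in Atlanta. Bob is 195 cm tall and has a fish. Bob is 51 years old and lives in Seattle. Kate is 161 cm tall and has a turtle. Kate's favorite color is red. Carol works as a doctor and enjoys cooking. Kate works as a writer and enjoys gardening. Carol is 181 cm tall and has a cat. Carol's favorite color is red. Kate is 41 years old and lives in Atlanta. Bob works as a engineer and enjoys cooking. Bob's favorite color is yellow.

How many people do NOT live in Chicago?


Not in Chicago: 3

3


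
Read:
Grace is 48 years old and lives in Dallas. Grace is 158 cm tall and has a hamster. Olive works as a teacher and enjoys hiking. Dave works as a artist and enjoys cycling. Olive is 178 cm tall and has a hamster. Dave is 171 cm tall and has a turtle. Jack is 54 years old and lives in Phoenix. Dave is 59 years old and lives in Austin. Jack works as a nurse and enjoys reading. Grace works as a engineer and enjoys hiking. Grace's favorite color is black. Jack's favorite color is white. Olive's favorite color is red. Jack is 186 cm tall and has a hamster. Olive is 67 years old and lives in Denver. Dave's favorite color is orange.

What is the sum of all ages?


48+54+59+67 = 228

228


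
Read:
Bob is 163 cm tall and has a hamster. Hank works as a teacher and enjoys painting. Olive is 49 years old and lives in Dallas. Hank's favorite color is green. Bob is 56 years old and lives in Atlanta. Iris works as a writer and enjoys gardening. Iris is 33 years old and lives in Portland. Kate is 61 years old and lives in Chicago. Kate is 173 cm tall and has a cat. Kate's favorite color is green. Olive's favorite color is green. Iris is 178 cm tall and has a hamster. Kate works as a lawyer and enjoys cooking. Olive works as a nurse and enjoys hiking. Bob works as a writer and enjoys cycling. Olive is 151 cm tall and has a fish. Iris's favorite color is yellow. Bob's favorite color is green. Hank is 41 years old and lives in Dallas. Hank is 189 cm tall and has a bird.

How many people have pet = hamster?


Count: 2

2


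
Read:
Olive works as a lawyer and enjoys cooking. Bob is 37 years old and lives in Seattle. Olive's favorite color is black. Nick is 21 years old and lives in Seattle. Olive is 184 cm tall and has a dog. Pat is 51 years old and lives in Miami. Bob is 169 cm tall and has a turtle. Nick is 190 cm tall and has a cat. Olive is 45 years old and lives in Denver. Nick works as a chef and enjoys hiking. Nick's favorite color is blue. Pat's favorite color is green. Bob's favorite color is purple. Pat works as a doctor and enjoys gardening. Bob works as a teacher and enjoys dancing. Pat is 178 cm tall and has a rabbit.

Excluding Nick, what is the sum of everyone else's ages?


Sum (excluding Nick): 133

133


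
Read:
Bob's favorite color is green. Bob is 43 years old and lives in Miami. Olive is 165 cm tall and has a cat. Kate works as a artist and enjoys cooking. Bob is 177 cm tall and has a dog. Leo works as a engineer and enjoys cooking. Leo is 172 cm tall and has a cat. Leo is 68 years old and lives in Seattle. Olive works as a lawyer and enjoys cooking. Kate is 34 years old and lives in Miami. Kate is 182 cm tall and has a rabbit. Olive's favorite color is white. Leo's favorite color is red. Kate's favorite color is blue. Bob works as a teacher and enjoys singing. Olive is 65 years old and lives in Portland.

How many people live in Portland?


Count in Portland: 1

1


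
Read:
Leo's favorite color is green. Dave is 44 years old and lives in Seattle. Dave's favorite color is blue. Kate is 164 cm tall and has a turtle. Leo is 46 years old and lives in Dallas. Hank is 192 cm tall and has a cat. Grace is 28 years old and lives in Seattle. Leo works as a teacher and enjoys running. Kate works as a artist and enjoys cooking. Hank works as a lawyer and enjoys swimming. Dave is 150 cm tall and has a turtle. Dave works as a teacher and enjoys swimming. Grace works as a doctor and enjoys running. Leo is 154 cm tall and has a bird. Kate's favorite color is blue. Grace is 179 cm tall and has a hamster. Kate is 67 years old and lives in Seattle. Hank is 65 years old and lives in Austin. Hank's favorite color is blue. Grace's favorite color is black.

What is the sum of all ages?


67+46+44+28+65 = 250

250


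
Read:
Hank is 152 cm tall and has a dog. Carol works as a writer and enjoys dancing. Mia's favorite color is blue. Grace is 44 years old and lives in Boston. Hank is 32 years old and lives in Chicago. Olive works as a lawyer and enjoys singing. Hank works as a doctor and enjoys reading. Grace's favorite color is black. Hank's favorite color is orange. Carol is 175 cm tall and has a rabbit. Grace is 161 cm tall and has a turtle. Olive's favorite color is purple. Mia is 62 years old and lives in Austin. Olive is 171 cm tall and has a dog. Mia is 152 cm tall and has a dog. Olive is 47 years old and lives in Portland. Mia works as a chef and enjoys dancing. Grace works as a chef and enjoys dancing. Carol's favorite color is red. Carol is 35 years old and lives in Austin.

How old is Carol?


Carol is 35 years old

35


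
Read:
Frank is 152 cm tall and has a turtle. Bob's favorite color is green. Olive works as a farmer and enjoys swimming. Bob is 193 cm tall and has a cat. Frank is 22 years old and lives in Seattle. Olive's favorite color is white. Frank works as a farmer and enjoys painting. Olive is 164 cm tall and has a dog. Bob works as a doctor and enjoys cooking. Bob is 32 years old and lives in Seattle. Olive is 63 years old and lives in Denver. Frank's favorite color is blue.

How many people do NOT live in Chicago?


Not in Chicago: 3

3


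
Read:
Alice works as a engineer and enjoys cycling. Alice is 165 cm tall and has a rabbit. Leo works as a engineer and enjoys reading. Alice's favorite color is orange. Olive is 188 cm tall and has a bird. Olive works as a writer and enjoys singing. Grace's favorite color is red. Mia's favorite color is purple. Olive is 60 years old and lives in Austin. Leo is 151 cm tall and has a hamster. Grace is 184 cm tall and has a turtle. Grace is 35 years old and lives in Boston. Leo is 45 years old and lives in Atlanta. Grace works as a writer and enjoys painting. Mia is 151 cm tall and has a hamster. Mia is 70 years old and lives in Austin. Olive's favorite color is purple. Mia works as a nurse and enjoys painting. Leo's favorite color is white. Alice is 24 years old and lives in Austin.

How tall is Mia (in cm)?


Mia is 151 cm tall

151


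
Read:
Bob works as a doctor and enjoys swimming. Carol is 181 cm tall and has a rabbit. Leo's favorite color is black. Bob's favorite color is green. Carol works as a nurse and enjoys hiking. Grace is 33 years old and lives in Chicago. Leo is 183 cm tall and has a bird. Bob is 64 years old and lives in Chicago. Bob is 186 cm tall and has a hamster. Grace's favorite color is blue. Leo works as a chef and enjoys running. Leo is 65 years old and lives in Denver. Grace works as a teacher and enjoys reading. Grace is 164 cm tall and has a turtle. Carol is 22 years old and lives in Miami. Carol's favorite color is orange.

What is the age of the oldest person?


Oldest: Leo at 65

65


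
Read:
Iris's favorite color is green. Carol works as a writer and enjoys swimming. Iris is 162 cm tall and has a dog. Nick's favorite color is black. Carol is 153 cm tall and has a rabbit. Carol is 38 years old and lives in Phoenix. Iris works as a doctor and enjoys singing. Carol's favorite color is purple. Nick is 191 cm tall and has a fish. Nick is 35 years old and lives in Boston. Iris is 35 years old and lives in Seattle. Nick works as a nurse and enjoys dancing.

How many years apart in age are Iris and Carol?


35 vs 38, diff = 3

3


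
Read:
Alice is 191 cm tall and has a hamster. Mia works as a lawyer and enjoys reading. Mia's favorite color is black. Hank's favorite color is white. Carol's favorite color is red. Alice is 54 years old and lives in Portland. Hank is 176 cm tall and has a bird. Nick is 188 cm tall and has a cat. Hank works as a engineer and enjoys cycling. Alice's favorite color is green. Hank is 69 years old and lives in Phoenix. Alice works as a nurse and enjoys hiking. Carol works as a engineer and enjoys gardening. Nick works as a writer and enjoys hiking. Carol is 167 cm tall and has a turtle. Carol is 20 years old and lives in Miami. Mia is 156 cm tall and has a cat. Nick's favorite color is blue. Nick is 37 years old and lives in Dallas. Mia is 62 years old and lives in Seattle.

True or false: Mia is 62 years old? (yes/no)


Mia is actually 62. yes

yes
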